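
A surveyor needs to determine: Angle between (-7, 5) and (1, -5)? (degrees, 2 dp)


u.v = -32, |u| = sqrt(74) = 8.6023, |v| = sqrt(26) = 5.099
cos(theta) = u.v/(|u||v|) = -32/sqrt(1924) = -0.729537
theta = acos(-0.729537) = 136.85 degrees

136.85 degrees


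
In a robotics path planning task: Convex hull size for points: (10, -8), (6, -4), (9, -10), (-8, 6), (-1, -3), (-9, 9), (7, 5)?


Convex hull vertices (CCW): (-9, 9), (-8, 6), (-1, -3), (9, -10), (10, -8), (7, 5)
Count = 6

6


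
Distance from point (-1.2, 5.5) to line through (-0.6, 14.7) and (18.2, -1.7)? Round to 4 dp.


|cross product| = 182.8
|line direction| = sqrt(622.4) = 24.9479
Distance = 182.8/sqrt(622.4) = 7.3273

7.3273


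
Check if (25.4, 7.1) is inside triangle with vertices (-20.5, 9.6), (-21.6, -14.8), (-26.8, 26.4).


Cross products: AB x AP = 1122.71, BC x BP = -2050.28, CA x CP = 755.37
All same sign? no

No, outside


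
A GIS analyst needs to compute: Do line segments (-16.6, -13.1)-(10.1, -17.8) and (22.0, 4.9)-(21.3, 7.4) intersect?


Cross products: d1=109.1, d2=45.64, d3=662.02, d4=725.48
d1*d2 < 0 and d3*d4 < 0? no

No, they don't intersect


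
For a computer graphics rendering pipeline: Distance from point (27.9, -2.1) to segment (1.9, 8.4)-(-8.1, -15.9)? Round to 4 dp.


Project P onto AB: t = 0 (clamped to [0,1])
Closest point on segment: (1.9, 8.4)
Distance: 28.0401

28.0401


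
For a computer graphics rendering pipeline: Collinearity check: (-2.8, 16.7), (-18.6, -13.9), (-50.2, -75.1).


Cross product: ((-18.6)-(-2.8))*((-75.1)-16.7) - ((-13.9)-16.7)*((-50.2)-(-2.8))
= 0

Yes, collinear


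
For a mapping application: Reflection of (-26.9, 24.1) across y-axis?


Reflection over y-axis: (x,y) -> (-x,y)
(-26.9, 24.1) -> (26.9, 24.1)

(26.9, 24.1)


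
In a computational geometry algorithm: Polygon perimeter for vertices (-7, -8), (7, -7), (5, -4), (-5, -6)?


Sides: (-7, -8)->(7, -7): sqrt(197) = 14.035669, (7, -7)->(5, -4): sqrt(13) = 3.605551, (5, -4)->(-5, -6): sqrt(104) = 10.198039, (-5, -6)->(-7, -8): sqrt(8) = 2.828427
Sum = 30.667686
Perimeter = 30.6677

30.6677


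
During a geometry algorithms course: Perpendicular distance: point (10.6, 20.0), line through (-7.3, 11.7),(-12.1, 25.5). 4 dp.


|cross product| = 286.86
|line direction| = sqrt(213.48) = 14.611
Distance = 286.86/sqrt(213.48) = 19.6332

19.6332


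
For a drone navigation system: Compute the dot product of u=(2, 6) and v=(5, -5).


u . v = u_x*v_x + u_y*v_y = 2*5 + 6*(-5)
= 10 + (-30) = -20

-20


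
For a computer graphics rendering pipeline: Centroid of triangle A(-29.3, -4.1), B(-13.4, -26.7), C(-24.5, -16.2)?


Centroid = ((x_A+x_B+x_C)/3, (y_A+y_B+y_C)/3)
= (((-29.3)+(-13.4)+(-24.5))/3, ((-4.1)+(-26.7)+(-16.2))/3)
= (-22.4, -15.6667)

(-22.4, -15.6667)


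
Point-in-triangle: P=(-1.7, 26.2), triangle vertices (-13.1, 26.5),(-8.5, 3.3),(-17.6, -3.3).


Cross products: AB x AP = 263.1, BC x BP = -163.51, CA x CP = -341.07
All same sign? no

No, outside


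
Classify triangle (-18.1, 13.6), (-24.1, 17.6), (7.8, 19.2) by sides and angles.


Side lengths squared: AB^2=52, BC^2=1020.17, CA^2=702.17
Sorted: [52, 702.17, 1020.17]
By sides: Scalene, By angles: Obtuse

Scalene, Obtuse


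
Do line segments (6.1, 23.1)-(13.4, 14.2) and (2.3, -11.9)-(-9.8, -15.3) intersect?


Cross products: d1=-410.58, d2=-278.07, d3=-289.32, d4=-421.83
d1*d2 < 0 and d3*d4 < 0? no

No, they don't intersect


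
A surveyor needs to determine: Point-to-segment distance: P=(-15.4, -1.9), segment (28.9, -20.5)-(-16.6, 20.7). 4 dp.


Project P onto AB: t = 0.7384 (clamped to [0,1])
Closest point on segment: (-4.6961, 9.9211)
Distance: 15.9471

15.9471


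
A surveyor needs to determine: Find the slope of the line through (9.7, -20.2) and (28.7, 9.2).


slope = (y2-y1)/(x2-x1) = (9.2-(-20.2))/(28.7-9.7) = 29.4/19 = 1.5474

1.5474


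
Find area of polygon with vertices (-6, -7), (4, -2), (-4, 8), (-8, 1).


Shoelace sum: ((-6)*(-2) - 4*(-7)) + (4*8 - (-4)*(-2)) + ((-4)*1 - (-8)*8) + ((-8)*(-7) - (-6)*1)
= 186
Area = |186|/2 = 93

93


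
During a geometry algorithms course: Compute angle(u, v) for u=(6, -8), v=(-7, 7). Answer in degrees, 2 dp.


u.v = -98, |u| = sqrt(100) = 10, |v| = sqrt(98) = 9.8995
cos(theta) = u.v/(|u||v|) = -98/sqrt(9800) = -0.989949
theta = acos(-0.989949) = 171.87 degrees

171.87 degrees


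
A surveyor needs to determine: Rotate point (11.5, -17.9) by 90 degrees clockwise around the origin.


90° CW: (x,y) -> (y, -x)
(11.5,-17.9) -> (-17.9, -11.5)

(-17.9, -11.5)


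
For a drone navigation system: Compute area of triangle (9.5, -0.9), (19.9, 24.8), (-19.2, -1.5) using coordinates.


Area = |x_A(y_B-y_C) + x_B(y_C-y_A) + x_C(y_A-y_B)|/2
= |249.85 + (-11.94) + 493.44|/2
= 731.35/2 = 365.675

365.675


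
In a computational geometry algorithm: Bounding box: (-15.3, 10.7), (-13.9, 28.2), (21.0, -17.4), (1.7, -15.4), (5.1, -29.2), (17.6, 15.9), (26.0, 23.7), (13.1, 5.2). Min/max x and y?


x range: [-15.3, 26]
y range: [-29.2, 28.2]
Bounding box: (-15.3,-29.2) to (26,28.2)

(-15.3,-29.2) to (26,28.2)


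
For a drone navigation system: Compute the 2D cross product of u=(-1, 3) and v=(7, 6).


u x v = u_x*v_y - u_y*v_x = (-1)*6 - 3*7
= (-6) - 21 = -27

-27


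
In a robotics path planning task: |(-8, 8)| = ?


|u| = sqrt((-8)^2 + 8^2) = sqrt(128) = 11.3137

11.3137


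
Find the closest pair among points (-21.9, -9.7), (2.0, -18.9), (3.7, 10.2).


d(P0,P1) = 25.6096, d(P0,P2) = 32.4248, d(P1,P2) = 29.1496
Closest: P0 and P1

Closest pair: (-21.9, -9.7) and (2.0, -18.9), distance = 25.6096


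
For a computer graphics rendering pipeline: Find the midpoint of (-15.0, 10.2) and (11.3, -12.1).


M = (((-15)+11.3)/2, (10.2+(-12.1))/2)
= (-1.85, -0.95)

(-1.85, -0.95)


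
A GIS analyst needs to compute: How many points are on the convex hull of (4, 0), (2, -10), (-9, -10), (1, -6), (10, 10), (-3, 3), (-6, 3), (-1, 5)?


Convex hull vertices (CCW): (-9, -10), (2, -10), (10, 10), (-6, 3)
Count = 4

4


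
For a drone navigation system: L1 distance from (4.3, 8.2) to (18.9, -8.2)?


|4.3-18.9| + |8.2-(-8.2)| = 14.6 + 16.4 = 31

31


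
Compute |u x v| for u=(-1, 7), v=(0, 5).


|u x v| = |(-1)*5 - 7*0|
= |(-5) - 0| = 5

5


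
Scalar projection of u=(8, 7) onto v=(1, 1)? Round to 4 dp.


u.v = 15, |v| = sqrt(2) = 1.4142
Scalar projection = u.v / |v| = 15 / sqrt(2) = 10.6066

10.6066


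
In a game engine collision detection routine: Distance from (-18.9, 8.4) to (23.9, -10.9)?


dx=42.8, dy=-19.3
d^2 = 42.8^2 + (-19.3)^2 = 2204.33
d = sqrt(2204.33) = 46.9503

46.9503


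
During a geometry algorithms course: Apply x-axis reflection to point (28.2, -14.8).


Reflection over x-axis: (x,y) -> (x,-y)
(28.2, -14.8) -> (28.2, 14.8)

(28.2, 14.8)


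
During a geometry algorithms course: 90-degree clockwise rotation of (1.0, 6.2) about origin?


90° CW: (x,y) -> (y, -x)
(1,6.2) -> (6.2, -1)

(6.2, -1)


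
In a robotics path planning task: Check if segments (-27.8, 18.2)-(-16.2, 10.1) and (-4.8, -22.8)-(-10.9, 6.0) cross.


Cross products: d1=412.3, d2=127.63, d3=-289.3, d4=-4.63
d1*d2 < 0 and d3*d4 < 0? no

No, they don't intersect


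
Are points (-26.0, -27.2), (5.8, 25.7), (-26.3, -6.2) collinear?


Cross product: (5.8-(-26))*((-6.2)-(-27.2)) - (25.7-(-27.2))*((-26.3)-(-26))
= 683.67

No, not collinear


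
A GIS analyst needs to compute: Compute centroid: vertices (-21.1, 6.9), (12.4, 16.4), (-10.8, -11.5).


Centroid = ((x_A+x_B+x_C)/3, (y_A+y_B+y_C)/3)
= (((-21.1)+12.4+(-10.8))/3, (6.9+16.4+(-11.5))/3)
= (-6.5, 3.9333)

(-6.5, 3.9333)


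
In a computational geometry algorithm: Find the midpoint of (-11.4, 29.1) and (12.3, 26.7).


M = (((-11.4)+12.3)/2, (29.1+26.7)/2)
= (0.45, 27.9)

(0.45, 27.9)


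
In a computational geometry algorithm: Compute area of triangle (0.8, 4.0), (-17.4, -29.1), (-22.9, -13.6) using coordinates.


Area = |x_A(y_B-y_C) + x_B(y_C-y_A) + x_C(y_A-y_B)|/2
= |(-12.4) + 306.24 + (-757.99)|/2
= 464.15/2 = 232.075

232.075


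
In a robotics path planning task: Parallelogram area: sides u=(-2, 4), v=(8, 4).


|u x v| = |(-2)*4 - 4*8|
= |(-8) - 32| = 40

40


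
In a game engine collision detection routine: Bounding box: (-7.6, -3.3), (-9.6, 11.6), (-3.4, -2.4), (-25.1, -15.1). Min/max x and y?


x range: [-25.1, -3.4]
y range: [-15.1, 11.6]
Bounding box: (-25.1,-15.1) to (-3.4,11.6)

(-25.1,-15.1) to (-3.4,11.6)


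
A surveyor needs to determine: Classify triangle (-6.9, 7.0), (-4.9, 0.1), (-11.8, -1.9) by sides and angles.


Side lengths squared: AB^2=51.61, BC^2=51.61, CA^2=103.22
Sorted: [51.61, 51.61, 103.22]
By sides: Isosceles, By angles: Right

Isosceles, Right


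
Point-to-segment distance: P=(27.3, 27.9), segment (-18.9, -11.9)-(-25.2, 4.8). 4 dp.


Project P onto AB: t = 1 (clamped to [0,1])
Closest point on segment: (-25.2, 4.8)
Distance: 57.3573

57.3573


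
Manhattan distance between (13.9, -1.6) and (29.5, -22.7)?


|13.9-29.5| + |(-1.6)-(-22.7)| = 15.6 + 21.1 = 36.7

36.7


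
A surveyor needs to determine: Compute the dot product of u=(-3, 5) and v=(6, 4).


u . v = u_x*v_x + u_y*v_y = (-3)*6 + 5*4
= (-18) + 20 = 2

2


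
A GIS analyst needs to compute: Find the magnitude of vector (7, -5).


|u| = sqrt(7^2 + (-5)^2) = sqrt(74) = 8.6023

8.6023


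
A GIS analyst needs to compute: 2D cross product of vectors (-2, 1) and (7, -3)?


u x v = u_x*v_y - u_y*v_x = (-2)*(-3) - 1*7
= 6 - 7 = -1

-1


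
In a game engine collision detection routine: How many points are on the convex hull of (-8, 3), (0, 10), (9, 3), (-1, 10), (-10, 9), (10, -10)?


Convex hull vertices (CCW): (-10, 9), (-8, 3), (10, -10), (9, 3), (0, 10), (-1, 10)
Count = 6

6


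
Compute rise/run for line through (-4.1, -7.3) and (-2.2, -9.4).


slope = (y2-y1)/(x2-x1) = ((-9.4)-(-7.3))/((-2.2)-(-4.1)) = (-2.1)/1.9 = -1.1053

-1.1053


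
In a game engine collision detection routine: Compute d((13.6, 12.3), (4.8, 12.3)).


dx=-8.8, dy=0
d^2 = (-8.8)^2 + 0^2 = 77.44
d = sqrt(77.44) = 8.8

8.8


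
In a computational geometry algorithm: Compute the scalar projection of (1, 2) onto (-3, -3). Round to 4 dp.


u.v = -9, |v| = sqrt(18) = 4.2426
Scalar projection = u.v / |v| = -9 / sqrt(18) = -2.1213

-2.1213


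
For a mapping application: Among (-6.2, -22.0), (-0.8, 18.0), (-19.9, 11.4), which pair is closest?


d(P0,P1) = 40.3629, d(P0,P2) = 36.1006, d(P1,P2) = 20.2082
Closest: P1 and P2

Closest pair: (-0.8, 18.0) and (-19.9, 11.4), distance = 20.2082


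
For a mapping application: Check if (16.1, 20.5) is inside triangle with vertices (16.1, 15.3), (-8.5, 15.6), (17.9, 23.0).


Cross products: AB x AP = -127.92, BC x BP = -52.68, CA x CP = -9.36
All same sign? yes

Yes, inside


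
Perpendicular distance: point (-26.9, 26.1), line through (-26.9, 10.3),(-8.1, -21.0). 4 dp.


|cross product| = 297.04
|line direction| = sqrt(1333.13) = 36.5121
Distance = 297.04/sqrt(1333.13) = 8.1354

8.1354


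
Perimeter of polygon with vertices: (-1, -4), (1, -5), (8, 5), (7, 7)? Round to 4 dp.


Sides: (-1, -4)->(1, -5): sqrt(5) = 2.236068, (1, -5)->(8, 5): sqrt(149) = 12.206556, (8, 5)->(7, 7): sqrt(5) = 2.236068, (7, 7)->(-1, -4): sqrt(185) = 13.601471
Sum = 30.280163
Perimeter = 30.2802

30.2802


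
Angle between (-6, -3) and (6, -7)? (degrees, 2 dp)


u.v = -15, |u| = sqrt(45) = 6.7082, |v| = sqrt(85) = 9.2195
cos(theta) = u.v/(|u||v|) = -15/sqrt(3825) = -0.242536
theta = acos(-0.242536) = 104.04 degrees

104.04 degrees


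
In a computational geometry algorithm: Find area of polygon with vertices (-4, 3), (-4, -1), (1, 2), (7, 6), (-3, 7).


Shoelace sum: ((-4)*(-1) - (-4)*3) + ((-4)*2 - 1*(-1)) + (1*6 - 7*2) + (7*7 - (-3)*6) + ((-3)*3 - (-4)*7)
= 87
Area = |87|/2 = 43.5

43.5


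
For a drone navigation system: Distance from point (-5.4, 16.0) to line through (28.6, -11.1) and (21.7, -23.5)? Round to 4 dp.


|cross product| = 608.59
|line direction| = sqrt(201.37) = 14.1905
Distance = 608.59/sqrt(201.37) = 42.8872

42.8872


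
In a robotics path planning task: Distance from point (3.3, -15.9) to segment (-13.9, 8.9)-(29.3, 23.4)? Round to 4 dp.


Project P onto AB: t = 0.1847 (clamped to [0,1])
Closest point on segment: (-5.9228, 11.5775)
Distance: 28.984

28.984


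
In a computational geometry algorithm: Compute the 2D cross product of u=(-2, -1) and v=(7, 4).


u x v = u_x*v_y - u_y*v_x = (-2)*4 - (-1)*7
= (-8) - (-7) = -1

-1


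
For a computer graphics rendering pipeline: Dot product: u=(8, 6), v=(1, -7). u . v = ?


u . v = u_x*v_x + u_y*v_y = 8*1 + 6*(-7)
= 8 + (-42) = -34

-34


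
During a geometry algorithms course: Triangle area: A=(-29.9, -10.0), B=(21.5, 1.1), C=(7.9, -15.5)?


Area = |x_A(y_B-y_C) + x_B(y_C-y_A) + x_C(y_A-y_B)|/2
= |(-496.34) + (-118.25) + (-87.69)|/2
= 702.28/2 = 351.14

351.14


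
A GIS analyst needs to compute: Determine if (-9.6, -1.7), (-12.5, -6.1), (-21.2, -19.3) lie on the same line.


Cross product: ((-12.5)-(-9.6))*((-19.3)-(-1.7)) - ((-6.1)-(-1.7))*((-21.2)-(-9.6))
= 0

Yes, collinear


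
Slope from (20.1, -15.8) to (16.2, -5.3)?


slope = (y2-y1)/(x2-x1) = ((-5.3)-(-15.8))/(16.2-20.1) = 10.5/(-3.9) = -2.6923

-2.6923


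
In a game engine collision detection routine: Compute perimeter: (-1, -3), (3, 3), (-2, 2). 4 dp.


Sides: (-1, -3)->(3, 3): sqrt(52) = 7.211103, (3, 3)->(-2, 2): sqrt(26) = 5.09902, (-2, 2)->(-1, -3): sqrt(26) = 5.09902
Sum = 17.409143
Perimeter = 17.4091

17.4091


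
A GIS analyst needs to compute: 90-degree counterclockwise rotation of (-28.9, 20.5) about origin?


90° CCW: (x,y) -> (-y, x)
(-28.9,20.5) -> (-20.5, -28.9)

(-20.5, -28.9)


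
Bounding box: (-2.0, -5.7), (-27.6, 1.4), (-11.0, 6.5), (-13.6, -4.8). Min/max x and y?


x range: [-27.6, -2]
y range: [-5.7, 6.5]
Bounding box: (-27.6,-5.7) to (-2,6.5)

(-27.6,-5.7) to (-2,6.5)


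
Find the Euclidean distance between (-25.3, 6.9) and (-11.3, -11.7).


dx=14, dy=-18.6
d^2 = 14^2 + (-18.6)^2 = 541.96
d = sqrt(541.96) = 23.28

23.28


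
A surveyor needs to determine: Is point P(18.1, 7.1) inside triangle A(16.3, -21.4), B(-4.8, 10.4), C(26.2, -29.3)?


Cross products: AB x AP = -658.59, BC x BP = 806.83, CA x CP = -296.37
All same sign? no

No, outside


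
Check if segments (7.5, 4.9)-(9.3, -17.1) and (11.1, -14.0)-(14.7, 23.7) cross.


Cross products: d1=203.76, d2=56.7, d3=45.18, d4=192.24
d1*d2 < 0 and d3*d4 < 0? no

No, they don't intersect


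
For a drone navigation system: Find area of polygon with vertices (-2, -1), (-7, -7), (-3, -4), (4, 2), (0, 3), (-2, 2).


Shoelace sum: ((-2)*(-7) - (-7)*(-1)) + ((-7)*(-4) - (-3)*(-7)) + ((-3)*2 - 4*(-4)) + (4*3 - 0*2) + (0*2 - (-2)*3) + ((-2)*(-1) - (-2)*2)
= 48
Area = |48|/2 = 24

24


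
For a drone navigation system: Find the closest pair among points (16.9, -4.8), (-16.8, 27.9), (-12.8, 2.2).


d(P0,P1) = 46.9572, d(P0,P2) = 30.5138, d(P1,P2) = 26.0094
Closest: P1 and P2

Closest pair: (-16.8, 27.9) and (-12.8, 2.2), distance = 26.0094


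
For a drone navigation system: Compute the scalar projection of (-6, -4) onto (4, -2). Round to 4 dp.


u.v = -16, |v| = sqrt(20) = 4.4721
Scalar projection = u.v / |v| = -16 / sqrt(20) = -3.5777

-3.5777


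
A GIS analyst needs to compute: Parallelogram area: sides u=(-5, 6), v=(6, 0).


|u x v| = |(-5)*0 - 6*6|
= |0 - 36| = 36

36


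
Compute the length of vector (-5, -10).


|u| = sqrt((-5)^2 + (-10)^2) = sqrt(125) = 11.1803

11.1803


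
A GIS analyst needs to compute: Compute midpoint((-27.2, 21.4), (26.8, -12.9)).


M = (((-27.2)+26.8)/2, (21.4+(-12.9))/2)
= (-0.2, 4.25)

(-0.2, 4.25)


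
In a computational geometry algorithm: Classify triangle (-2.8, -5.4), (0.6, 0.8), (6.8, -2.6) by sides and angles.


Side lengths squared: AB^2=50, BC^2=50, CA^2=100
Sorted: [50, 50, 100]
By sides: Isosceles, By angles: Right

Isosceles, Right


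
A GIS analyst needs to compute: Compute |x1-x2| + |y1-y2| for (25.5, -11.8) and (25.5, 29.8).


|25.5-25.5| + |(-11.8)-29.8| = 0 + 41.6 = 41.6

41.6


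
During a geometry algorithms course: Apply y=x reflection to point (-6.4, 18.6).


Reflection over y=x: (x,y) -> (y,x)
(-6.4, 18.6) -> (18.6, -6.4)

(18.6, -6.4)


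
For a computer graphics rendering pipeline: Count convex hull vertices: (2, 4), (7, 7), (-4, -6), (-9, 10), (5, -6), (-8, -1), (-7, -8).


Convex hull vertices (CCW): (-9, 10), (-8, -1), (-7, -8), (5, -6), (7, 7)
Count = 5

5


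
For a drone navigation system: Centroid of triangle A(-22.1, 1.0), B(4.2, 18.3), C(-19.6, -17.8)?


Centroid = ((x_A+x_B+x_C)/3, (y_A+y_B+y_C)/3)
= (((-22.1)+4.2+(-19.6))/3, (1+18.3+(-17.8))/3)
= (-12.5, 0.5)

(-12.5, 0.5)


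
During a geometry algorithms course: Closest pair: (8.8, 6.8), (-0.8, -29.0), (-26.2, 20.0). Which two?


d(P0,P1) = 37.0648, d(P0,P2) = 37.4064, d(P1,P2) = 55.192
Closest: P0 and P1

Closest pair: (8.8, 6.8) and (-0.8, -29.0), distance = 37.0648


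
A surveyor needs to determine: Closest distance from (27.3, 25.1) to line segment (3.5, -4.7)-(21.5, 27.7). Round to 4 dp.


Project P onto AB: t = 1 (clamped to [0,1])
Closest point on segment: (21.5, 27.7)
Distance: 6.3561

6.3561


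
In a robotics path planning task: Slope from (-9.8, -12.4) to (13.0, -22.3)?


slope = (y2-y1)/(x2-x1) = ((-22.3)-(-12.4))/(13-(-9.8)) = (-9.9)/22.8 = -0.4342

-0.4342


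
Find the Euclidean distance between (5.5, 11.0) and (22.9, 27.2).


dx=17.4, dy=16.2
d^2 = 17.4^2 + 16.2^2 = 565.2
d = sqrt(565.2) = 23.7739

23.7739


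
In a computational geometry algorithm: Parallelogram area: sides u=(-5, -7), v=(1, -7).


|u x v| = |(-5)*(-7) - (-7)*1|
= |35 - (-7)| = 42

42


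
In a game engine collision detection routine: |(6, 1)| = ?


|u| = sqrt(6^2 + 1^2) = sqrt(37) = 6.0828

6.0828


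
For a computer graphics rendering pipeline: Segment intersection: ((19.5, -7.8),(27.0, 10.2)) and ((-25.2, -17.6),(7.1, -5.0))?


Cross products: d1=-246.68, d2=240.22, d3=731.1, d4=244.2
d1*d2 < 0 and d3*d4 < 0? no

No, they don't intersect


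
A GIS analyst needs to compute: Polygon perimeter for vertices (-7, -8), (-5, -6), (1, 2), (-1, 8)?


Sides: (-7, -8)->(-5, -6): sqrt(8) = 2.828427, (-5, -6)->(1, 2): sqrt(100) = 10, (1, 2)->(-1, 8): sqrt(40) = 6.324555, (-1, 8)->(-7, -8): sqrt(292) = 17.088007
Sum = 36.240989
Perimeter = 36.241

36.241


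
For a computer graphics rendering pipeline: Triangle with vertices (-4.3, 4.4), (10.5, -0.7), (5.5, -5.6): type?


Side lengths squared: AB^2=245.05, BC^2=49.01, CA^2=196.04
Sorted: [49.01, 196.04, 245.05]
By sides: Scalene, By angles: Right

Scalene, Right


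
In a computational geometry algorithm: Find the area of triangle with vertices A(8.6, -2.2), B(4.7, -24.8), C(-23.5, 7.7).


Area = |x_A(y_B-y_C) + x_B(y_C-y_A) + x_C(y_A-y_B)|/2
= |(-279.5) + 46.53 + (-531.1)|/2
= 764.07/2 = 382.035

382.035


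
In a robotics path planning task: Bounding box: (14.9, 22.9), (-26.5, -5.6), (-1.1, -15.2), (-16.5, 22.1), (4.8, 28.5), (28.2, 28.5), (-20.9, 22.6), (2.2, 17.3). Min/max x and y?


x range: [-26.5, 28.2]
y range: [-15.2, 28.5]
Bounding box: (-26.5,-15.2) to (28.2,28.5)

(-26.5,-15.2) to (28.2,28.5)


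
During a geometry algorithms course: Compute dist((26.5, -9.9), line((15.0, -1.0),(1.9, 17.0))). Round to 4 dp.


|cross product| = 90.41
|line direction| = sqrt(495.61) = 22.2623
Distance = 90.41/sqrt(495.61) = 4.0611

4.0611


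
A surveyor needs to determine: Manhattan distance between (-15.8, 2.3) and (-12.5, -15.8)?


|(-15.8)-(-12.5)| + |2.3-(-15.8)| = 3.3 + 18.1 = 21.4

21.4


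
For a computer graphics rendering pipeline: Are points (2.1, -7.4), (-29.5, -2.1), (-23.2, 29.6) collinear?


Cross product: ((-29.5)-2.1)*(29.6-(-7.4)) - ((-2.1)-(-7.4))*((-23.2)-2.1)
= -1035.11

No, not collinear


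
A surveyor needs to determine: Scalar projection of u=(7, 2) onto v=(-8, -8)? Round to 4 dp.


u.v = -72, |v| = sqrt(128) = 11.3137
Scalar projection = u.v / |v| = -72 / sqrt(128) = -6.364

-6.364


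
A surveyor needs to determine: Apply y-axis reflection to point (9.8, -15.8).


Reflection over y-axis: (x,y) -> (-x,y)
(9.8, -15.8) -> (-9.8, -15.8)

(-9.8, -15.8)


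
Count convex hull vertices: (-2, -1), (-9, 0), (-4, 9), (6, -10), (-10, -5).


Convex hull vertices (CCW): (-10, -5), (6, -10), (-4, 9), (-9, 0)
Count = 4

4


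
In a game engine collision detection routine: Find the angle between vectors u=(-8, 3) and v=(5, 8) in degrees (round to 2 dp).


u.v = -16, |u| = sqrt(73) = 8.544, |v| = sqrt(89) = 9.434
cos(theta) = u.v/(|u||v|) = -16/sqrt(6497) = -0.198501
theta = acos(-0.198501) = 101.45 degrees

101.45 degrees


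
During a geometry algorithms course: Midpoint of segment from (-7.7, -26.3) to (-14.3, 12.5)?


M = (((-7.7)+(-14.3))/2, ((-26.3)+12.5)/2)
= (-11, -6.9)

(-11, -6.9)


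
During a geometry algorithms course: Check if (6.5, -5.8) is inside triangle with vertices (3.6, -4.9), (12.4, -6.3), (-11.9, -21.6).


Cross products: AB x AP = -3.86, BC x BP = -102.42, CA x CP = -62.38
All same sign? yes

Yes, inside


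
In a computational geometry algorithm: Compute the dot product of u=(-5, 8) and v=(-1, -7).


u . v = u_x*v_x + u_y*v_y = (-5)*(-1) + 8*(-7)
= 5 + (-56) = -51

-51


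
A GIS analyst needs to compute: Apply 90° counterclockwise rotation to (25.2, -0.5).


90° CCW: (x,y) -> (-y, x)
(25.2,-0.5) -> (0.5, 25.2)

(0.5, 25.2)


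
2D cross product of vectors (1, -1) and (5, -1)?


u x v = u_x*v_y - u_y*v_x = 1*(-1) - (-1)*5
= (-1) - (-5) = 4

4


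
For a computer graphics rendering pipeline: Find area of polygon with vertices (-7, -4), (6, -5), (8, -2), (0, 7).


Shoelace sum: ((-7)*(-5) - 6*(-4)) + (6*(-2) - 8*(-5)) + (8*7 - 0*(-2)) + (0*(-4) - (-7)*7)
= 192
Area = |192|/2 = 96

96


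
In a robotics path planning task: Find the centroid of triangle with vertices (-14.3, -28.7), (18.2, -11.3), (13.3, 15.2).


Centroid = ((x_A+x_B+x_C)/3, (y_A+y_B+y_C)/3)
= (((-14.3)+18.2+13.3)/3, ((-28.7)+(-11.3)+15.2)/3)
= (5.7333, -8.2667)

(5.7333, -8.2667)


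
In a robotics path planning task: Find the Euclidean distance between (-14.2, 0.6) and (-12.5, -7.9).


dx=1.7, dy=-8.5
d^2 = 1.7^2 + (-8.5)^2 = 75.14
d = sqrt(75.14) = 8.6683

8.6683


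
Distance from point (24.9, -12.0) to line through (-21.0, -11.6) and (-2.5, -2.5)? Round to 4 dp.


|cross product| = 425.09
|line direction| = sqrt(425.06) = 20.617
Distance = 425.09/sqrt(425.06) = 20.6184

20.6184


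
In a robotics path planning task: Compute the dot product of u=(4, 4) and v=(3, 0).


u . v = u_x*v_x + u_y*v_y = 4*3 + 4*0
= 12 + 0 = 12

12


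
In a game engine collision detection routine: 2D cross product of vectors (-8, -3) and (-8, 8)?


u x v = u_x*v_y - u_y*v_x = (-8)*8 - (-3)*(-8)
= (-64) - 24 = -88

-88


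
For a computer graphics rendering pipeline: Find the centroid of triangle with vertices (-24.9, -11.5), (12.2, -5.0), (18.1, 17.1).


Centroid = ((x_A+x_B+x_C)/3, (y_A+y_B+y_C)/3)
= (((-24.9)+12.2+18.1)/3, ((-11.5)+(-5)+17.1)/3)
= (1.8, 0.2)

(1.8, 0.2)


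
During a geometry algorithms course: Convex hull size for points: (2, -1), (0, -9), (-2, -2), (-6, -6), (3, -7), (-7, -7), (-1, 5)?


Convex hull vertices (CCW): (-7, -7), (0, -9), (3, -7), (2, -1), (-1, 5)
Count = 5

5


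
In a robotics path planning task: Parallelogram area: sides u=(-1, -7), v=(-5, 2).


|u x v| = |(-1)*2 - (-7)*(-5)|
= |(-2) - 35| = 37

37


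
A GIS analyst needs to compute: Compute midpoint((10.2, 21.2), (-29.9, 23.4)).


M = ((10.2+(-29.9))/2, (21.2+23.4)/2)
= (-9.85, 22.3)

(-9.85, 22.3)


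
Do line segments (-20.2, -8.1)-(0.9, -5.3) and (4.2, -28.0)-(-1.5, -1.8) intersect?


Cross products: d1=525.85, d2=-42.93, d3=-488.21, d4=80.57
d1*d2 < 0 and d3*d4 < 0? yes

Yes, they intersect


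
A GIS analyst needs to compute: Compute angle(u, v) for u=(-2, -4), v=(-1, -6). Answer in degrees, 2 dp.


u.v = 26, |u| = sqrt(20) = 4.4721, |v| = sqrt(37) = 6.0828
cos(theta) = u.v/(|u||v|) = 26/sqrt(740) = 0.955779
theta = acos(0.955779) = 17.1 degrees

17.1 degrees


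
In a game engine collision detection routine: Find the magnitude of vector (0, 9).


|u| = sqrt(0^2 + 9^2) = sqrt(81) = 9

9


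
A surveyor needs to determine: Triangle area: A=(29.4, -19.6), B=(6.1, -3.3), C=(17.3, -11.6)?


Area = |x_A(y_B-y_C) + x_B(y_C-y_A) + x_C(y_A-y_B)|/2
= |244.02 + 48.8 + (-281.99)|/2
= 10.83/2 = 5.415

5.415


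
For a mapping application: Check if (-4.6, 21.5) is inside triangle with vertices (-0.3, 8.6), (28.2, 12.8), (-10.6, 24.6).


Cross products: AB x AP = 385.71, BC x BP = 49.48, CA x CP = 64.07
All same sign? yes

Yes, inside


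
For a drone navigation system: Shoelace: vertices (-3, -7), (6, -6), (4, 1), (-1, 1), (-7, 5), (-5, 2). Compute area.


Shoelace sum: ((-3)*(-6) - 6*(-7)) + (6*1 - 4*(-6)) + (4*1 - (-1)*1) + ((-1)*5 - (-7)*1) + ((-7)*2 - (-5)*5) + ((-5)*(-7) - (-3)*2)
= 149
Area = |149|/2 = 74.5

74.5


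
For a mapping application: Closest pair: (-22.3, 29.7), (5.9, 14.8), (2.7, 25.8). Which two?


d(P0,P1) = 31.8944, d(P0,P2) = 25.3024, d(P1,P2) = 11.456
Closest: P1 and P2

Closest pair: (5.9, 14.8) and (2.7, 25.8), distance = 11.456


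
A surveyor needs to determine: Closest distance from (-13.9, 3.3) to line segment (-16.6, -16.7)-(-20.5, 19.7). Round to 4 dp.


Project P onto AB: t = 0.5354 (clamped to [0,1])
Closest point on segment: (-18.6879, 2.787)
Distance: 4.8153

4.8153


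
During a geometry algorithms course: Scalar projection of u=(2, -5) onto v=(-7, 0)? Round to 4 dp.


u.v = -14, |v| = sqrt(49) = 7
Scalar projection = u.v / |v| = -14 / sqrt(49) = -2

-2


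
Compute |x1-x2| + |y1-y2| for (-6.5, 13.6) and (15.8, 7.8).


|(-6.5)-15.8| + |13.6-7.8| = 22.3 + 5.8 = 28.1

28.1


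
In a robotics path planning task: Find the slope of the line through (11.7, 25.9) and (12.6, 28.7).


slope = (y2-y1)/(x2-x1) = (28.7-25.9)/(12.6-11.7) = 2.8/0.9 = 3.1111

3.1111


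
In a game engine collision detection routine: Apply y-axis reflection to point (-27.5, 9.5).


Reflection over y-axis: (x,y) -> (-x,y)
(-27.5, 9.5) -> (27.5, 9.5)

(27.5, 9.5)


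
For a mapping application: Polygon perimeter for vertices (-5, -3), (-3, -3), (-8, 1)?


Sides: (-5, -3)->(-3, -3): sqrt(4) = 2, (-3, -3)->(-8, 1): sqrt(41) = 6.403124, (-8, 1)->(-5, -3): sqrt(25) = 5
Sum = 13.403124
Perimeter = 13.4031

13.4031


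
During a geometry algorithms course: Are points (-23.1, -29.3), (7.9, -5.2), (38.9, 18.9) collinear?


Cross product: (7.9-(-23.1))*(18.9-(-29.3)) - ((-5.2)-(-29.3))*(38.9-(-23.1))
= 0

Yes, collinear


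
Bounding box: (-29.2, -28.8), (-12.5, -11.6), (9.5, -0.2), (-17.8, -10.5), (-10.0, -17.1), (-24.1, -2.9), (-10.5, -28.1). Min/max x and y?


x range: [-29.2, 9.5]
y range: [-28.8, -0.2]
Bounding box: (-29.2,-28.8) to (9.5,-0.2)

(-29.2,-28.8) to (9.5,-0.2)


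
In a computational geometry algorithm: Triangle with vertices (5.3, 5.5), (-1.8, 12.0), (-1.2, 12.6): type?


Side lengths squared: AB^2=92.66, BC^2=0.72, CA^2=92.66
Sorted: [0.72, 92.66, 92.66]
By sides: Isosceles, By angles: Acute

Isosceles, Acute


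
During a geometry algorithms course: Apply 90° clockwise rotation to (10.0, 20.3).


90° CW: (x,y) -> (y, -x)
(10,20.3) -> (20.3, -10)

(20.3, -10)


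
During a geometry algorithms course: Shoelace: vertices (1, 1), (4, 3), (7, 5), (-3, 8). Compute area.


Shoelace sum: (1*3 - 4*1) + (4*5 - 7*3) + (7*8 - (-3)*5) + ((-3)*1 - 1*8)
= 58
Area = |58|/2 = 29

29


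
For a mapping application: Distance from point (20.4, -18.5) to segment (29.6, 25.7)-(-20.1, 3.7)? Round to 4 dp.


Project P onto AB: t = 0.484 (clamped to [0,1])
Closest point on segment: (5.5475, 15.053)
Distance: 36.6933

36.6933


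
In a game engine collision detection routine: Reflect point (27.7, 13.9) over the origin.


Reflection over origin: (x,y) -> (-x,-y)
(27.7, 13.9) -> (-27.7, -13.9)

(-27.7, -13.9)


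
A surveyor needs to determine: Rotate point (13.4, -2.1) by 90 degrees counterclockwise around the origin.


90° CCW: (x,y) -> (-y, x)
(13.4,-2.1) -> (2.1, 13.4)

(2.1, 13.4)


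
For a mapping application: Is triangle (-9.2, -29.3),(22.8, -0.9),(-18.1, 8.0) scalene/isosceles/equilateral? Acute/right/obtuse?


Side lengths squared: AB^2=1830.56, BC^2=1752.02, CA^2=1470.5
Sorted: [1470.5, 1752.02, 1830.56]
By sides: Scalene, By angles: Acute

Scalene, Acute


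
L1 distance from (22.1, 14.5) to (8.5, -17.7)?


|22.1-8.5| + |14.5-(-17.7)| = 13.6 + 32.2 = 45.8

45.8


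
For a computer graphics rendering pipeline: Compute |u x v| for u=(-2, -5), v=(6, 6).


|u x v| = |(-2)*6 - (-5)*6|
= |(-12) - (-30)| = 18

18


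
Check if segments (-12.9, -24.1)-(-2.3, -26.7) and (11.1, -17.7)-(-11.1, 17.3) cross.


Cross products: d1=982.08, d2=668.8, d3=130.24, d4=443.52
d1*d2 < 0 and d3*d4 < 0? no

No, they don't intersect


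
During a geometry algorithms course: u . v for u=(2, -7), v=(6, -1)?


u . v = u_x*v_x + u_y*v_y = 2*6 + (-7)*(-1)
= 12 + 7 = 19

19


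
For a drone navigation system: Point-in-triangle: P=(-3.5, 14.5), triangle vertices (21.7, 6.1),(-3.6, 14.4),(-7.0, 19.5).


Cross products: AB x AP = -3.36, BC x BP = -0.85, CA x CP = -96.6
All same sign? yes

Yes, inside


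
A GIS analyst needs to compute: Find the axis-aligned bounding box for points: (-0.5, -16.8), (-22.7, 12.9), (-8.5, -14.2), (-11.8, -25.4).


x range: [-22.7, -0.5]
y range: [-25.4, 12.9]
Bounding box: (-22.7,-25.4) to (-0.5,12.9)

(-22.7,-25.4) to (-0.5,12.9)


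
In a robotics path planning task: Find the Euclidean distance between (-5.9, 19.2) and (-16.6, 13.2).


dx=-10.7, dy=-6
d^2 = (-10.7)^2 + (-6)^2 = 150.49
d = sqrt(150.49) = 12.2674

12.2674


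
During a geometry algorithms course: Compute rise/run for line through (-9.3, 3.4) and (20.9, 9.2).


slope = (y2-y1)/(x2-x1) = (9.2-3.4)/(20.9-(-9.3)) = 5.8/30.2 = 0.1921

0.1921


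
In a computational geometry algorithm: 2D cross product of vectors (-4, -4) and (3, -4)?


u x v = u_x*v_y - u_y*v_x = (-4)*(-4) - (-4)*3
= 16 - (-12) = 28

28


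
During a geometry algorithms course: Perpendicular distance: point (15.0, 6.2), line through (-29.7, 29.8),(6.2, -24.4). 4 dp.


|cross product| = 1575.5
|line direction| = sqrt(4226.45) = 65.0112
Distance = 1575.5/sqrt(4226.45) = 24.2343

24.2343


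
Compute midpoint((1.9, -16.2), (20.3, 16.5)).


M = ((1.9+20.3)/2, ((-16.2)+16.5)/2)
= (11.1, 0.15)

(11.1, 0.15)


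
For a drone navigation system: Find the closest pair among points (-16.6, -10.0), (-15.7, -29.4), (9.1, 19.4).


d(P0,P1) = 19.4209, d(P0,P2) = 39.0493, d(P1,P2) = 54.7401
Closest: P0 and P1

Closest pair: (-16.6, -10.0) and (-15.7, -29.4), distance = 19.4209


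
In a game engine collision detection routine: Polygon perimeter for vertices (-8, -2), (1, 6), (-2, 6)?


Sides: (-8, -2)->(1, 6): sqrt(145) = 12.041595, (1, 6)->(-2, 6): sqrt(9) = 3, (-2, 6)->(-8, -2): sqrt(100) = 10
Sum = 25.041595
Perimeter = 25.0416

25.0416


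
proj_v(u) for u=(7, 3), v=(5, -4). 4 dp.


u.v = 23, |v| = sqrt(41) = 6.4031
Scalar projection = u.v / |v| = 23 / sqrt(41) = 3.592

3.592


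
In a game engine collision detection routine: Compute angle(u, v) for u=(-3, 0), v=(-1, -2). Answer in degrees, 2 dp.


u.v = 3, |u| = sqrt(9) = 3, |v| = sqrt(5) = 2.2361
cos(theta) = u.v/(|u||v|) = 3/sqrt(45) = 0.447214
theta = acos(0.447214) = 63.43 degrees

63.43 degrees


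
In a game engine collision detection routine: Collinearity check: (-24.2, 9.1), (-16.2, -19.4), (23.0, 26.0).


Cross product: ((-16.2)-(-24.2))*(26-9.1) - ((-19.4)-9.1)*(23-(-24.2))
= 1480.4

No, not collinear


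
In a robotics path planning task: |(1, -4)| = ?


|u| = sqrt(1^2 + (-4)^2) = sqrt(17) = 4.1231

4.1231


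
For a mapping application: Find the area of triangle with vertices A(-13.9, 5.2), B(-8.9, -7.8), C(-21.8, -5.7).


Area = |x_A(y_B-y_C) + x_B(y_C-y_A) + x_C(y_A-y_B)|/2
= |29.19 + 97.01 + (-283.4)|/2
= 157.2/2 = 78.6

78.6


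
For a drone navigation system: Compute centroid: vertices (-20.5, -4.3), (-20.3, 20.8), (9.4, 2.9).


Centroid = ((x_A+x_B+x_C)/3, (y_A+y_B+y_C)/3)
= (((-20.5)+(-20.3)+9.4)/3, ((-4.3)+20.8+2.9)/3)
= (-10.4667, 6.4667)

(-10.4667, 6.4667)


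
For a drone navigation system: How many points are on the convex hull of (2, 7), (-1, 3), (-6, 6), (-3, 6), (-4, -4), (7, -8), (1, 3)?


Convex hull vertices (CCW): (-6, 6), (-4, -4), (7, -8), (2, 7)
Count = 4

4


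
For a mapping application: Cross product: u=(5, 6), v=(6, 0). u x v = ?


u x v = u_x*v_y - u_y*v_x = 5*0 - 6*6
= 0 - 36 = -36

-36


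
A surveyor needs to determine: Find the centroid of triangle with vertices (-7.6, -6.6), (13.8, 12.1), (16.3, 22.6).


Centroid = ((x_A+x_B+x_C)/3, (y_A+y_B+y_C)/3)
= (((-7.6)+13.8+16.3)/3, ((-6.6)+12.1+22.6)/3)
= (7.5, 9.3667)

(7.5, 9.3667)


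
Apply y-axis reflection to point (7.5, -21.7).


Reflection over y-axis: (x,y) -> (-x,y)
(7.5, -21.7) -> (-7.5, -21.7)

(-7.5, -21.7)


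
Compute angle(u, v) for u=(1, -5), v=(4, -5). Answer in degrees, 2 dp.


u.v = 29, |u| = sqrt(26) = 5.099, |v| = sqrt(41) = 6.4031
cos(theta) = u.v/(|u||v|) = 29/sqrt(1066) = 0.888218
theta = acos(0.888218) = 27.35 degrees

27.35 degrees


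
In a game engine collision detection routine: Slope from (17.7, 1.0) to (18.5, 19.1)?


slope = (y2-y1)/(x2-x1) = (19.1-1)/(18.5-17.7) = 18.1/0.8 = 22.625

22.625


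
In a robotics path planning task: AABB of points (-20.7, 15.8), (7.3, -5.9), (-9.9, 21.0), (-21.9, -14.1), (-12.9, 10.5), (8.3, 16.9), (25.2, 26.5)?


x range: [-21.9, 25.2]
y range: [-14.1, 26.5]
Bounding box: (-21.9,-14.1) to (25.2,26.5)

(-21.9,-14.1) to (25.2,26.5)


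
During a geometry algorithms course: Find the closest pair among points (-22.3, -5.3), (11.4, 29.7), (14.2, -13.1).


d(P0,P1) = 48.5869, d(P0,P2) = 37.3241, d(P1,P2) = 42.8915
Closest: P0 and P2

Closest pair: (-22.3, -5.3) and (14.2, -13.1), distance = 37.3241


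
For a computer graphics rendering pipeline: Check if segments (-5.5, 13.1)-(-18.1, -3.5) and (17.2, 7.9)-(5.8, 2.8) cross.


Cross products: d1=-175.05, d2=-50.07, d3=442.34, d4=317.36
d1*d2 < 0 and d3*d4 < 0? no

No, they don't intersect


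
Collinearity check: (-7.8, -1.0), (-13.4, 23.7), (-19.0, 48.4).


Cross product: ((-13.4)-(-7.8))*(48.4-(-1)) - (23.7-(-1))*((-19)-(-7.8))
= 0

Yes, collinear


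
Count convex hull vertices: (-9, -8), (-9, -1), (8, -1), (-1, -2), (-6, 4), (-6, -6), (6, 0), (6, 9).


Convex hull vertices (CCW): (-9, -8), (8, -1), (6, 9), (-6, 4), (-9, -1)
Count = 5

5


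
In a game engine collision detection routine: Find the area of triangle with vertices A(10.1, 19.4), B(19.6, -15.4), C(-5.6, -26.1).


Area = |x_A(y_B-y_C) + x_B(y_C-y_A) + x_C(y_A-y_B)|/2
= |108.07 + (-891.8) + (-194.88)|/2
= 978.61/2 = 489.305

489.305


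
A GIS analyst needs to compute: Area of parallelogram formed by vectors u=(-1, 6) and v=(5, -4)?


|u x v| = |(-1)*(-4) - 6*5|
= |4 - 30| = 26

26


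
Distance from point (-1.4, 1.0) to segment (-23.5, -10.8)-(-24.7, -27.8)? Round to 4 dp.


Project P onto AB: t = 0 (clamped to [0,1])
Closest point on segment: (-23.5, -10.8)
Distance: 25.0529

25.0529


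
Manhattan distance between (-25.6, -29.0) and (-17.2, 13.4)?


|(-25.6)-(-17.2)| + |(-29)-13.4| = 8.4 + 42.4 = 50.8

50.8


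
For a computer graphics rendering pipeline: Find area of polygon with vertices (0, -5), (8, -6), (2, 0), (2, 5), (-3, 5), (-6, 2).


Shoelace sum: (0*(-6) - 8*(-5)) + (8*0 - 2*(-6)) + (2*5 - 2*0) + (2*5 - (-3)*5) + ((-3)*2 - (-6)*5) + ((-6)*(-5) - 0*2)
= 141
Area = |141|/2 = 70.5

70.5


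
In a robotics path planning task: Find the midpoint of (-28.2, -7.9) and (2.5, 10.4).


M = (((-28.2)+2.5)/2, ((-7.9)+10.4)/2)
= (-12.85, 1.25)

(-12.85, 1.25)


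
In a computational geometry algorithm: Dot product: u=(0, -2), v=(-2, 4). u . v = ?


u . v = u_x*v_x + u_y*v_y = 0*(-2) + (-2)*4
= 0 + (-8) = -8

-8


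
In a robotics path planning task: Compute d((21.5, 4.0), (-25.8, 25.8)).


dx=-47.3, dy=21.8
d^2 = (-47.3)^2 + 21.8^2 = 2712.53
d = sqrt(2712.53) = 52.082

52.082


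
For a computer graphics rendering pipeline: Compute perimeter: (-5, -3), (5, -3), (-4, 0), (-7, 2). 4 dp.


Sides: (-5, -3)->(5, -3): sqrt(100) = 10, (5, -3)->(-4, 0): sqrt(90) = 9.486833, (-4, 0)->(-7, 2): sqrt(13) = 3.605551, (-7, 2)->(-5, -3): sqrt(29) = 5.385165
Sum = 28.477549
Perimeter = 28.4775

28.4775


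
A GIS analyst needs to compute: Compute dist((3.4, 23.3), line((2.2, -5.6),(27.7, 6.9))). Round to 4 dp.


|cross product| = 721.95
|line direction| = sqrt(806.5) = 28.3989
Distance = 721.95/sqrt(806.5) = 25.4217

25.4217


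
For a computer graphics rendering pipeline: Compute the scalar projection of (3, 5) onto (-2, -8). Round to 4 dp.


u.v = -46, |v| = sqrt(68) = 8.2462
Scalar projection = u.v / |v| = -46 / sqrt(68) = -5.5783

-5.5783


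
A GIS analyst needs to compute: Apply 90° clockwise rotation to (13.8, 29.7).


90° CW: (x,y) -> (y, -x)
(13.8,29.7) -> (29.7, -13.8)

(29.7, -13.8)


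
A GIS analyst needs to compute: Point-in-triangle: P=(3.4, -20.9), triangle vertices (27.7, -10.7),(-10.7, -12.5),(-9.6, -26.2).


Cross products: AB x AP = 347.94, BC x BP = 183.93, CA x CP = -3.81
All same sign? no

No, outside


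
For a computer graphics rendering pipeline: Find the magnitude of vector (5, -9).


|u| = sqrt(5^2 + (-9)^2) = sqrt(106) = 10.2956

10.2956


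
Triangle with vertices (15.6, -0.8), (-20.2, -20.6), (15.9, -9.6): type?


Side lengths squared: AB^2=1673.68, BC^2=1424.21, CA^2=77.53
Sorted: [77.53, 1424.21, 1673.68]
By sides: Scalene, By angles: Obtuse

Scalene, Obtuse


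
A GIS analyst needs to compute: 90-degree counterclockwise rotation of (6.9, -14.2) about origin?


90° CCW: (x,y) -> (-y, x)
(6.9,-14.2) -> (14.2, 6.9)

(14.2, 6.9)


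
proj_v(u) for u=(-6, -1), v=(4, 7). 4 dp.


u.v = -31, |v| = sqrt(65) = 8.0623
Scalar projection = u.v / |v| = -31 / sqrt(65) = -3.8451

-3.8451


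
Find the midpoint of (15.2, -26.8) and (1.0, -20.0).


M = ((15.2+1)/2, ((-26.8)+(-20))/2)
= (8.1, -23.4)

(8.1, -23.4)


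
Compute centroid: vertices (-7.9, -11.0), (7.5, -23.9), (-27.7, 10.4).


Centroid = ((x_A+x_B+x_C)/3, (y_A+y_B+y_C)/3)
= (((-7.9)+7.5+(-27.7))/3, ((-11)+(-23.9)+10.4)/3)
= (-9.3667, -8.1667)

(-9.3667, -8.1667)


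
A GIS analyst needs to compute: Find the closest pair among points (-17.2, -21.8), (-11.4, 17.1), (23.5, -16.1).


d(P0,P1) = 39.33, d(P0,P2) = 41.0972, d(P1,P2) = 48.169
Closest: P0 and P1

Closest pair: (-17.2, -21.8) and (-11.4, 17.1), distance = 39.33


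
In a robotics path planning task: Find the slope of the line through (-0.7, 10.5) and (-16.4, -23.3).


slope = (y2-y1)/(x2-x1) = ((-23.3)-10.5)/((-16.4)-(-0.7)) = (-33.8)/(-15.7) = 2.1529

2.1529


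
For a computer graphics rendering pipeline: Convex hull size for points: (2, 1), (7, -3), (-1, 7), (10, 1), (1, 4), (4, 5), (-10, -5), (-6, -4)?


Convex hull vertices (CCW): (-10, -5), (7, -3), (10, 1), (4, 5), (-1, 7)
Count = 5

5


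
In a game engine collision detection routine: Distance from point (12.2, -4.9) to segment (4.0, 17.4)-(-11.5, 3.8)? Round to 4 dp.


Project P onto AB: t = 0.4143 (clamped to [0,1])
Closest point on segment: (-2.4222, 11.765)
Distance: 22.1705

22.1705
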